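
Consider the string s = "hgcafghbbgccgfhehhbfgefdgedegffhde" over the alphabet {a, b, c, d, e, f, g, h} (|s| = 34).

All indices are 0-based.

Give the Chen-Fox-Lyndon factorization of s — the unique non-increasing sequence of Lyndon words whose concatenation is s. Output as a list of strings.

emit factor 1: 'h' (i=0, period=1)
emit factor 2: 'g' (i=1, period=1)
emit factor 3: 'c' (i=2, period=1)
emit factor 4: 'afghbbgccgfhehhbfgefdgedegffhde' (i=3, period=31)

["h", "g", "c", "afghbbgccgfhehhbfgefdgedegffhde"]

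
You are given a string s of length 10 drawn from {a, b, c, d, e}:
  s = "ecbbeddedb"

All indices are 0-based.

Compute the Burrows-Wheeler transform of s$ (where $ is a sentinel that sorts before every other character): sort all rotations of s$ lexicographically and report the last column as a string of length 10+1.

bdcbeeed$db

rank  rotation     last
    0  $ecbbeddedb  b
    1  b$ecbbedded  d
    2  bbeddedb$ec  c
    3  beddedb$ecb  b
    4  cbbeddedb$e  e
    5  db$ecbbedde  e
    6  ddedb$ecbbe  e
    7  dedb$ecbbed  d
    8  ecbbeddedb$  $
    9  edb$ecbbedd  d
   10  eddedb$ecbb  b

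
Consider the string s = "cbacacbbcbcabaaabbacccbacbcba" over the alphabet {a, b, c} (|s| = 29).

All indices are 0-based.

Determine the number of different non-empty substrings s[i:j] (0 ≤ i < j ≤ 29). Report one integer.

382

sorted suffixes:
  #0 SA[0]=28  'a'
  #1 SA[1]=13  'aaabbacccbacbcba'
  #2 SA[2]=14  'aabbacccbacbcba'
  #3 SA[3]=11  'abaaabbacccbacbcba'
  #4 SA[4]=15  'abbacccbacbcba'
  #5 SA[5]=2  'acacbbcbcabaaabbacccbacbcba'
  #6 SA[6]=4  'acbbcbcabaaabbacccbacbcba'
  #7 SA[7]=23  'acbcba'
  #8 SA[8]=18  'acccbacbcba'
  #9 SA[9]=27  'ba'
  #10 SA[10]=12  'baaabbacccbacbcba'
  #11 SA[11]=1  'bacacbbcbcabaaabbacccbacbcba'
  #12 SA[12]=22  'bacbcba'
  #13 SA[13]=17  'bacccbacbcba'
  #14 SA[14]=16  'bbacccbacbcba'
  #15 SA[15]=6  'bbcbcabaaabbacccbacbcba'
  #16 SA[16]=9  'bcabaaabbacccbacbcba'
  #17 SA[17]=25  'bcba'
  #18 SA[18]=7  'bcbcabaaabbacccbacbcba'
  #19 SA[19]=10  'cabaaabbacccbacbcba'
  #20 SA[20]=3  'cacbbcbcabaaabbacccbacbcba'
  #21 SA[21]=26  'cba'
  #22 SA[22]=0  'cbacacbbcbcabaaabbacccbacbcba'
  #23 SA[23]=21  'cbacbcba'
  #24 SA[24]=5  'cbbcbcabaaabbacccbacbcba'
  #25 SA[25]=8  'cbcabaaabbacccbacbcba'
  #26 SA[26]=24  'cbcba'
  #27 SA[27]=20  'ccbacbcba'
  #28 SA[28]=19  'cccbacbcba'

SA = [28, 13, 14, 11, 15, 2, 4, 23, 18, 27, 12, 1, 22, 17, 16, 6, 9, 25, 7, 10, 3, 26, 0, 21, 5, 8, 24, 20, 19]
i: (SA[i-1],SA[i]) lcp shared
  1: (28,13) 1 'a'
  2: (13,14) 2 'aa'
  3: (14,11) 1 'a'
  4: (11,15) 2 'ab'
  5: (15,2) 1 'a'
  6: (2,4) 2 'ac'
  7: (4,23) 3 'acb'
  8: (23,18) 2 'ac'
  9: (18,27) 0 ''
  10: (27,12) 2 'ba'
  11: (12,1) 2 'ba'
  12: (1,22) 3 'bac'
  13: (22,17) 3 'bac'
  14: (17,16) 1 'b'
  15: (16,6) 2 'bb'
  16: (6,9) 1 'b'
  17: (9,25) 2 'bc'
  18: (25,7) 3 'bcb'
  19: (7,10) 0 ''
  20: (10,3) 2 'ca'
  21: (3,26) 1 'c'
  22: (26,0) 3 'cba'
  23: (0,21) 4 'cbac'
  24: (21,5) 2 'cb'
  25: (5,8) 2 'cb'
  26: (8,24) 3 'cbc'
  27: (24,20) 1 'c'
  28: (20,19) 2 'cc'

n(n+1)/2 = 29·30/2 = 435
Σ LCP = 0 + 1 + 2 + 1 + 2 + 1 + 2 + 3 + 2 + 0 + 2 + 2 + 3 + 3 + 1 + 2 + 1 + 2 + 3 + 0 + 2 + 1 + 3 + 4 + 2 + 2 + 3 + 1 + 2 = 53
distinct = 435 − 53 = 382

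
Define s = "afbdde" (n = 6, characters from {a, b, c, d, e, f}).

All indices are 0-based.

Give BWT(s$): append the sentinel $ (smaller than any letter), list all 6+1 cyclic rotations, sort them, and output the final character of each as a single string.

e$fbdda

rank  rotation last
    0  $afbdde  e
    1  afbdde$  $
    2  bdde$af  f
    3  dde$afb  b
    4  de$afbd  d
    5  e$afbdd  d
    6  fbdde$a  a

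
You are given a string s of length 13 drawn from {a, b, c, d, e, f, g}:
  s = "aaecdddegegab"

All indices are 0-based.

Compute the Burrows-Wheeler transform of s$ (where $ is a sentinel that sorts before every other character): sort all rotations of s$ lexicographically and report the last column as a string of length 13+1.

rank  rotation        last
    0  $aaecdddegegab  b
    1  aaecdddegegab$  $
    2  ab$aaecdddegeg  g
    3  aecdddegegab$a  a
    4  b$aaecdddegega  a
    5  cdddegegab$aae  e
    6  dddegegab$aaec  c
    7  ddegegab$aaecd  d
    8  degegab$aaecdd  d
    9  ecdddegegab$aa  a
   10  egab$aaecdddeg  g
   11  egegab$aaecddd  d
   12  gab$aaecdddege  e
   13  gegab$aaecddde  e

b$gaaecddagdee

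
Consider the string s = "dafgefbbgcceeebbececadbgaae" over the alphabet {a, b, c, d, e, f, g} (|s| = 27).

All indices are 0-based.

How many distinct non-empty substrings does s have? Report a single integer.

353

rank→(start, suffix):
  0 → (24, 'aae')
  1 → (20, 'adbgaae')
  2 → (25, 'ae')
  3 → (1, 'afgefbbgcceeebbececadbgaae')
  4 → (14, 'bbececadbgaae')
  5 → (6, 'bbgcceeebbececadbgaae')
  6 → (15, 'bececadbgaae')
  7 → (22, 'bgaae')
  8 → (7, 'bgcceeebbececadbgaae')
  9 → (19, 'cadbgaae')
  10 → (9, 'cceeebbececadbgaae')
  11 → (17, 'cecadbgaae')
  12 → (10, 'ceeebbececadbgaae')
  13 → (0, 'dafgefbbgcceeebbececadbgaae')
  14 → (21, 'dbgaae')
  15 → (26, 'e')
  16 → (13, 'ebbececadbgaae')
  17 → (18, 'ecadbgaae')
  18 → (16, 'ececadbgaae')
  19 → (12, 'eebbececadbgaae')
  20 → (11, 'eeebbececadbgaae')
  21 → (4, 'efbbgcceeebbececadbgaae')
  22 → (5, 'fbbgcceeebbececadbgaae')
  23 → (2, 'fgefbbgcceeebbececadbgaae')
  24 → (23, 'gaae')
  25 → (8, 'gcceeebbececadbgaae')
  26 → (3, 'gefbbgcceeebbececadbgaae')

SA = [24, 20, 25, 1, 14, 6, 15, 22, 7, 19, 9, 17, 10, 0, 21, 26, 13, 18, 16, 12, 11, 4, 5, 2, 23, 8, 3]
[i] adj suffixes → lcp
  [1] 24/20 → 1 ('a')
  [2] 20/25 → 1 ('a')
  [3] 25/1 → 1 ('a')
  [4] 1/14 → 0 ('')
  [5] 14/6 → 2 ('bb')
  [6] 6/15 → 1 ('b')
  [7] 15/22 → 1 ('b')
  [8] 22/7 → 2 ('bg')
  [9] 7/19 → 0 ('')
  [10] 19/9 → 1 ('c')
  [11] 9/17 → 1 ('c')
  [12] 17/10 → 2 ('ce')
  [13] 10/0 → 0 ('')
  [14] 0/21 → 1 ('d')
  [15] 21/26 → 0 ('')
  [16] 26/13 → 1 ('e')
  [17] 13/18 → 1 ('e')
  [18] 18/16 → 2 ('ec')
  [19] 16/12 → 1 ('e')
  [20] 12/11 → 2 ('ee')
  [21] 11/4 → 1 ('e')
  [22] 4/5 → 0 ('')
  [23] 5/2 → 1 ('f')
  [24] 2/23 → 0 ('')
  [25] 23/8 → 1 ('g')
  [26] 8/3 → 1 ('g')

n(n+1)/2 = 27·28/2 = 378
Σ LCP = 0 + 1 + 1 + 1 + 0 + 2 + 1 + 1 + 2 + 0 + 1 + 1 + 2 + 0 + 1 + 0 + 1 + 1 + 2 + 1 + 2 + 1 + 0 + 1 + 0 + 1 + 1 = 25
distinct = 378 − 25 = 353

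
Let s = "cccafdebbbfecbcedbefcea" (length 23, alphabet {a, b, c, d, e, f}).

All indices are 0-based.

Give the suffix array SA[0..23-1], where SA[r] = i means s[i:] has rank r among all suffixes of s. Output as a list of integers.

rank | idx | suffix
   0 |  22 | a
   1 |   3 | afdebbbfecbcedbefcea
   2 |   7 | bbbfecbcedbefcea
   3 |   8 | bbfecbcedbefcea
   4 |  13 | bcedbefcea
   5 |  17 | befcea
   6 |   9 | bfecbcedbefcea
   7 |   2 | cafdebbbfecbcedbefcea
   8 |  12 | cbcedbefcea
   9 |   1 | ccafdebbbfecbcedbefcea
  10 |   0 | cccafdebbbfecbcedbefcea
  11 |  20 | cea
  12 |  14 | cedbefcea
  13 |  16 | dbefcea
  14 |   5 | debbbfecbcedbefcea
  15 |  21 | ea
  16 |   6 | ebbbfecbcedbefcea
  17 |  11 | ecbcedbefcea
  18 |  15 | edbefcea
  19 |  18 | efcea
  20 |  19 | fcea
  21 |   4 | fdebbbfecbcedbefcea
  22 |  10 | fecbcedbefcea

[22, 3, 7, 8, 13, 17, 9, 2, 12, 1, 0, 20, 14, 16, 5, 21, 6, 11, 15, 18, 19, 4, 10]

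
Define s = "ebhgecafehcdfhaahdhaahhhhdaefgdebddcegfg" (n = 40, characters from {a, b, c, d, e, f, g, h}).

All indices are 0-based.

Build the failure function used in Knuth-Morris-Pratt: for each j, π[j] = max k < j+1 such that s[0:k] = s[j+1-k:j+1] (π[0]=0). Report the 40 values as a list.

π[0] = 0
j=1 s[j]='b': π[1]=0 (border '')
j=2 s[j]='h': π[2]=0 (border '')
j=3 s[j]='g': π[3]=0 (border '')
j=4 s[j]='e': π[4]=1 (border 'e')
j=5 s[j]='c': k: 1→0; π[5]=0 (border '')
j=6 s[j]='a': π[6]=0 (border '')
j=7 s[j]='f': π[7]=0 (border '')
j=8 s[j]='e': π[8]=1 (border 'e')
j=9 s[j]='h': k: 1→0; π[9]=0 (border '')
j=10 s[j]='c': π[10]=0 (border '')
j=11 s[j]='d': π[11]=0 (border '')
j=12 s[j]='f': π[12]=0 (border '')
j=13 s[j]='h': π[13]=0 (border '')
j=14 s[j]='a': π[14]=0 (border '')
j=15 s[j]='a': π[15]=0 (border '')
j=16 s[j]='h': π[16]=0 (border '')
j=17 s[j]='d': π[17]=0 (border '')
j=18 s[j]='h': π[18]=0 (border '')
j=19 s[j]='a': π[19]=0 (border '')
j=20 s[j]='a': π[20]=0 (border '')
j=21 s[j]='h': π[21]=0 (border '')
j=22 s[j]='h': π[22]=0 (border '')
j=23 s[j]='h': π[23]=0 (border '')
j=24 s[j]='h': π[24]=0 (border '')
j=25 s[j]='d': π[25]=0 (border '')
j=26 s[j]='a': π[26]=0 (border '')
j=27 s[j]='e': π[27]=1 (border 'e')
j=28 s[j]='f': k: 1→0; π[28]=0 (border '')
j=29 s[j]='g': π[29]=0 (border '')
j=30 s[j]='d': π[30]=0 (border '')
j=31 s[j]='e': π[31]=1 (border 'e')
j=32 s[j]='b': π[32]=2 (border 'eb')
j=33 s[j]='d': k: 2→0; π[33]=0 (border '')
j=34 s[j]='d': π[34]=0 (border '')
j=35 s[j]='c': π[35]=0 (border '')
j=36 s[j]='e': π[36]=1 (border 'e')
j=37 s[j]='g': k: 1→0; π[37]=0 (border '')
j=38 s[j]='f': π[38]=0 (border '')
j=39 s[j]='g': π[39]=0 (border '')

[0, 0, 0, 0, 1, 0, 0, 0, 1, 0, 0, 0, 0, 0, 0, 0, 0, 0, 0, 0, 0, 0, 0, 0, 0, 0, 0, 1, 0, 0, 0, 1, 2, 0, 0, 0, 1, 0, 0, 0]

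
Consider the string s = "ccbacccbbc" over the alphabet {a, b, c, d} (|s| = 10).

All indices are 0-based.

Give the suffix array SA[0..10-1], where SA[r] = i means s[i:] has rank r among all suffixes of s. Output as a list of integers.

[3, 2, 7, 8, 9, 1, 6, 0, 5, 4]

sorted suffixes:
  #0 SA[0]=3  'acccbbc'
  #1 SA[1]=2  'bacccbbc'
  #2 SA[2]=7  'bbc'
  #3 SA[3]=8  'bc'
  #4 SA[4]=9  'c'
  #5 SA[5]=1  'cbacccbbc'
  #6 SA[6]=6  'cbbc'
  #7 SA[7]=0  'ccbacccbbc'
  #8 SA[8]=5  'ccbbc'
  #9 SA[9]=4  'cccbbc'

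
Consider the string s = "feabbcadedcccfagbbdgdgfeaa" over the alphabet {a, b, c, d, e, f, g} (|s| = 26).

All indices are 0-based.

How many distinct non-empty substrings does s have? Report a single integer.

rank→(start, suffix):
  0 → (25, 'a')
  1 → (24, 'aa')
  2 → (2, 'abbcadedcccfagbbdgdgfeaa')
  3 → (6, 'adedcccfagbbdgdgfeaa')
  4 → (14, 'agbbdgdgfeaa')
  5 → (3, 'bbcadedcccfagbbdgdgfeaa')
  6 → (16, 'bbdgdgfeaa')
  7 → (4, 'bcadedcccfagbbdgdgfeaa')
  8 → (17, 'bdgdgfeaa')
  9 → (5, 'cadedcccfagbbdgdgfeaa')
  10 → (10, 'cccfagbbdgdgfeaa')
  11 → (11, 'ccfagbbdgdgfeaa')
  12 → (12, 'cfagbbdgdgfeaa')
  13 → (9, 'dcccfagbbdgdgfeaa')
  14 → (7, 'dedcccfagbbdgdgfeaa')
  15 → (18, 'dgdgfeaa')
  16 → (20, 'dgfeaa')
  17 → (23, 'eaa')
  18 → (1, 'eabbcadedcccfagbbdgdgfeaa')
  19 → (8, 'edcccfagbbdgdgfeaa')
  20 → (13, 'fagbbdgdgfeaa')
  21 → (22, 'feaa')
  22 → (0, 'feabbcadedcccfagbbdgdgfeaa')
  23 → (15, 'gbbdgdgfeaa')
  24 → (19, 'gdgfeaa')
  25 → (21, 'gfeaa')

SA = [25, 24, 2, 6, 14, 3, 16, 4, 17, 5, 10, 11, 12, 9, 7, 18, 20, 23, 1, 8, 13, 22, 0, 15, 19, 21]
i: (SA[i-1],SA[i]) lcp shared
  1: (25,24) 1 'a'
  2: (24,2) 1 'a'
  3: (2,6) 1 'a'
  4: (6,14) 1 'a'
  5: (14,3) 0 ''
  6: (3,16) 2 'bb'
  7: (16,4) 1 'b'
  8: (4,17) 1 'b'
  9: (17,5) 0 ''
  10: (5,10) 1 'c'
  11: (10,11) 2 'cc'
  12: (11,12) 1 'c'
  13: (12,9) 0 ''
  14: (9,7) 1 'd'
  15: (7,18) 1 'd'
  16: (18,20) 2 'dg'
  17: (20,23) 0 ''
  18: (23,1) 2 'ea'
  19: (1,8) 1 'e'
  20: (8,13) 0 ''
  21: (13,22) 1 'f'
  22: (22,0) 3 'fea'
  23: (0,15) 0 ''
  24: (15,19) 1 'g'
  25: (19,21) 1 'g'

n(n+1)/2 = 26·27/2 = 351
Σ LCP = 0 + 1 + 1 + 1 + 1 + 0 + 2 + 1 + 1 + 0 + 1 + 2 + 1 + 0 + 1 + 1 + 2 + 0 + 2 + 1 + 0 + 1 + 3 + 0 + 1 + 1 = 25
distinct = 351 − 25 = 326

326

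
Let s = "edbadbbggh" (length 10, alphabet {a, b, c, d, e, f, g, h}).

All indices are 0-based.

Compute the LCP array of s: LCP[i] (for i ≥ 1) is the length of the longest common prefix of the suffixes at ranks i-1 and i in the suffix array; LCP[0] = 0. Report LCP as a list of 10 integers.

[0, 0, 1, 1, 0, 2, 0, 0, 1, 0]

sorted suffixes:
  #0 SA[0]=3  'adbbggh'
  #1 SA[1]=2  'badbbggh'
  #2 SA[2]=5  'bbggh'
  #3 SA[3]=6  'bggh'
  #4 SA[4]=1  'dbadbbggh'
  #5 SA[5]=4  'dbbggh'
  #6 SA[6]=0  'edbadbbggh'
  #7 SA[7]=7  'ggh'
  #8 SA[8]=8  'gh'
  #9 SA[9]=9  'h'

SA = [3, 2, 5, 6, 1, 4, 0, 7, 8, 9]
rank  pair      lcp
   1  s[3:],s[2:]  0  ''
   2  s[2:],s[5:]  1  'b'
   3  s[5:],s[6:]  1  'b'
   4  s[6:],s[1:]  0  ''
   5  s[1:],s[4:]  2  'db'
   6  s[4:],s[0:]  0  ''
   7  s[0:],s[7:]  0  ''
   8  s[7:],s[8:]  1  'g'
   9  s[8:],s[9:]  0  ''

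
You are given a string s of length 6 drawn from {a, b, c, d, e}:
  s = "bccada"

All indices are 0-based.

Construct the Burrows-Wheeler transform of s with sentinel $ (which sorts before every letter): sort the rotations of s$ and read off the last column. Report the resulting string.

rank  rotation last
    0  $bccada  a
    1  a$bccad  d
    2  ada$bcc  c
    3  bccada$  $
    4  cada$bc  c
    5  ccada$b  b
    6  da$bcca  a

adc$cba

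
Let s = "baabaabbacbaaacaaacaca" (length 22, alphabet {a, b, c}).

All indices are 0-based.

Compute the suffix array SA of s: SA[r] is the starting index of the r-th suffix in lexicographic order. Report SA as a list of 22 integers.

[21, 11, 15, 1, 4, 12, 16, 2, 5, 19, 13, 17, 8, 10, 0, 3, 7, 6, 20, 14, 18, 9]

sorted suffixes:
  #0 SA[0]=21  'a'
  #1 SA[1]=11  'aaacaaacaca'
  #2 SA[2]=15  'aaacaca'
  #3 SA[3]=1  'aabaabbacbaaacaaacaca'
  #4 SA[4]=4  'aabbacbaaacaaacaca'
  #5 SA[5]=12  'aacaaacaca'
  #6 SA[6]=16  'aacaca'
  #7 SA[7]=2  'abaabbacbaaacaaacaca'
  #8 SA[8]=5  'abbacbaaacaaacaca'
  #9 SA[9]=19  'aca'
  #10 SA[10]=13  'acaaacaca'
  #11 SA[11]=17  'acaca'
  #12 SA[12]=8  'acbaaacaaacaca'
  #13 SA[13]=10  'baaacaaacaca'
  #14 SA[14]=0  'baabaabbacbaaacaaacaca'
  #15 SA[15]=3  'baabbacbaaacaaacaca'
  #16 SA[16]=7  'bacbaaacaaacaca'
  #17 SA[17]=6  'bbacbaaacaaacaca'
  #18 SA[18]=20  'ca'
  #19 SA[19]=14  'caaacaca'
  #20 SA[20]=18  'caca'
  #21 SA[21]=9  'cbaaacaaacaca'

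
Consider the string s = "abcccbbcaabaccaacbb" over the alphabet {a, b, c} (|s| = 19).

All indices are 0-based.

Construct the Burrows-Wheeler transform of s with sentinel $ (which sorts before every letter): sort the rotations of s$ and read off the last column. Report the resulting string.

rank  rotation              last
    0  $abcccbbcaabaccaacbb  b
    1  aabaccaacbb$abcccbbc  c
    2  aacbb$abcccbbcaabacc  c
    3  abaccaacbb$abcccbbca  a
    4  abcccbbcaabaccaacbb$  $
    5  acbb$abcccbbcaabacca  a
    6  accaacbb$abcccbbcaab  b
    7  b$abcccbbcaabaccaacb  b
    8  baccaacbb$abcccbbcaa  a
    9  bb$abcccbbcaabaccaac  c
   10  bbcaabaccaacbb$abccc  c
   11  bcaabaccaacbb$abcccb  b
   12  bcccbbcaabaccaacbb$a  a
   13  caabaccaacbb$abcccbb  b
   14  caacbb$abcccbbcaabac  c
   15  cbb$abcccbbcaabaccaa  a
   16  cbbcaabaccaacbb$abcc  c
   17  ccaacbb$abcccbbcaaba  a
   18  ccbbcaabaccaacbb$abc  c
   19  cccbbcaabaccaacbb$ab  b

bcca$abbaccbabcacacb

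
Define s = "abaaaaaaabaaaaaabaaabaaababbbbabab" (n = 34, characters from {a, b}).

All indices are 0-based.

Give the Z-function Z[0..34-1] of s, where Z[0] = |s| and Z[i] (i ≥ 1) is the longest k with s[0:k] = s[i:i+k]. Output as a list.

Z[0]=34
i=1: fresh scan; Z[1]=0
i=2: fresh scan; Z[2]=1 scan→box=[2,3)
i=3: fresh scan; Z[3]=1 scan→box=[3,4)
i=4: fresh scan; Z[4]=1 scan→box=[4,5)
i=5: fresh scan; Z[5]=1 scan→box=[5,6)
i=6: fresh scan; Z[6]=1 scan→box=[6,7)
i=7: fresh scan; Z[7]=1 scan→box=[7,8)
i=8: fresh scan; Z[8]=8 scan→box=[8,16)
i=9: min(r-i=7, Z[1]=0)=0; Z[9]=0
i=10: min(r-i=6, Z[2]=1)=1; Z[10]=1
i=11: min(r-i=5, Z[3]=1)=1; Z[11]=1
i=12: min(r-i=4, Z[4]=1)=1; Z[12]=1
i=13: min(r-i=3, Z[5]=1)=1; Z[13]=1
i=14: min(r-i=2, Z[6]=1)=1; Z[14]=1
i=15: min(r-i=1, Z[7]=1)=1; Z[15]=5 scan→box=[15,20)
i=16: min(r-i=4, Z[1]=0)=0; Z[16]=0
i=17: min(r-i=3, Z[2]=1)=1; Z[17]=1
i=18: min(r-i=2, Z[3]=1)=1; Z[18]=1
i=19: min(r-i=1, Z[4]=1)=1; Z[19]=5 scan→box=[19,24)
i=20: min(r-i=4, Z[1]=0)=0; Z[20]=0
i=21: min(r-i=3, Z[2]=1)=1; Z[21]=1
i=22: min(r-i=2, Z[3]=1)=1; Z[22]=1
i=23: min(r-i=1, Z[4]=1)=1; Z[23]=3 scan→box=[23,26)
i=24: min(r-i=2, Z[1]=0)=0; Z[24]=0
i=25: min(r-i=1, Z[2]=1)=1; Z[25]=2 scan→box=[25,27)
i=26: min(r-i=1, Z[1]=0)=0; Z[26]=0
i=27: fresh scan; Z[27]=0
i=28: fresh scan; Z[28]=0
i=29: fresh scan; Z[29]=0
i=30: fresh scan; Z[30]=3 scan→box=[30,33)
i=31: min(r-i=2, Z[1]=0)=0; Z[31]=0
i=32: min(r-i=1, Z[2]=1)=1; Z[32]=2 scan→box=[32,34)
i=33: min(r-i=1, Z[1]=0)=0; Z[33]=0

[34, 0, 1, 1, 1, 1, 1, 1, 8, 0, 1, 1, 1, 1, 1, 5, 0, 1, 1, 5, 0, 1, 1, 3, 0, 2, 0, 0, 0, 0, 3, 0, 2, 0]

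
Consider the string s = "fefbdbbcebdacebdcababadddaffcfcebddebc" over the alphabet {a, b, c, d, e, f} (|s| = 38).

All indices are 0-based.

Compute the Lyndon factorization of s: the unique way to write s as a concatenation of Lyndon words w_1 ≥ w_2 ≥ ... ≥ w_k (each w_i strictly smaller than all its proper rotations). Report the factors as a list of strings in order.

emit factor 1: 'f' (i=0, period=1)
emit factor 2: 'ef' (i=1, period=2)
emit factor 3: 'bd' (i=3, period=2)
emit factor 4: 'bbcebd' (i=5, period=6)
emit factor 5: 'acebdc' (i=11, period=6)
emit factor 6: 'ababadddaffcfcebddebc' (i=17, period=21)

["f", "ef", "bd", "bbcebd", "acebdc", "ababadddaffcfcebddebc"]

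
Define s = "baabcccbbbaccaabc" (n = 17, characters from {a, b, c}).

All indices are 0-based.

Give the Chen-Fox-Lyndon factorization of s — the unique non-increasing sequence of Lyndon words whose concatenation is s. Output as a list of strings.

["b", "aabcccbbbacc", "aabc"]

emit factor 1: 'b' (i=0, period=1)
emit factor 2: 'aabcccbbbacc' (i=1, period=12)
emit factor 3: 'aabc' (i=13, period=4)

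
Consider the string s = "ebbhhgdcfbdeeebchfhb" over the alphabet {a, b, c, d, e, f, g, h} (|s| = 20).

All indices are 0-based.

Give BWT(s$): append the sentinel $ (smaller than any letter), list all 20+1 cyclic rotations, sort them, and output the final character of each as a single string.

bheefbdbgb$eedchhfchb

rank  rotation               last
    0  $ebbhhgdcfbdeeebchfhb  b
    1  b$ebbhhgdcfbdeeebchfh  h
    2  bbhhgdcfbdeeebchfhb$e  e
    3  bchfhb$ebbhhgdcfbdeee  e
    4  bdeeebchfhb$ebbhhgdcf  f
    5  bhhgdcfbdeeebchfhb$eb  b
    6  cfbdeeebchfhb$ebbhhgd  d
    7  chfhb$ebbhhgdcfbdeeeb  b
    8  dcfbdeeebchfhb$ebbhhg  g
    9  deeebchfhb$ebbhhgdcfb  b
   10  ebbhhgdcfbdeeebchfhb$  $
   11  ebchfhb$ebbhhgdcfbdee  e
   12  eebchfhb$ebbhhgdcfbde  e
   13  eeebchfhb$ebbhhgdcfbd  d
   14  fbdeeebchfhb$ebbhhgdc  c
   15  fhb$ebbhhgdcfbdeeebch  h
   16  gdcfbdeeebchfhb$ebbhh  h
   17  hb$ebbhhgdcfbdeeebchf  f
   18  hfhb$ebbhhgdcfbdeeebc  c
   19  hgdcfbdeeebchfhb$ebbh  h
   20  hhgdcfbdeeebchfhb$ebb  b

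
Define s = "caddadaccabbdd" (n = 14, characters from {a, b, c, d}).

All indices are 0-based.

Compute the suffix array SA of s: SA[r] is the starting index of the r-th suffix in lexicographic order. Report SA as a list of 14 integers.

rank→(start, suffix):
  0 → (9, 'abbdd')
  1 → (6, 'accabbdd')
  2 → (4, 'adaccabbdd')
  3 → (1, 'addadaccabbdd')
  4 → (10, 'bbdd')
  5 → (11, 'bdd')
  6 → (8, 'cabbdd')
  7 → (0, 'caddadaccabbdd')
  8 → (7, 'ccabbdd')
  9 → (13, 'd')
  10 → (5, 'daccabbdd')
  11 → (3, 'dadaccabbdd')
  12 → (12, 'dd')
  13 → (2, 'ddadaccabbdd')

[9, 6, 4, 1, 10, 11, 8, 0, 7, 13, 5, 3, 12, 2]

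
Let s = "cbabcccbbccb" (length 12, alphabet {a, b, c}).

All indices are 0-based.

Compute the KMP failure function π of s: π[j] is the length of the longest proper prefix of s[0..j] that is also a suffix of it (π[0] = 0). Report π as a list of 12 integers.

π[0] = 0
j=1 s[j]='b': π[1]=0 (border '')
j=2 s[j]='a': π[2]=0 (border '')
j=3 s[j]='b': π[3]=0 (border '')
j=4 s[j]='c': π[4]=1 (border 'c')
j=5 s[j]='c': k: 1→0; π[5]=1 (border 'c')
j=6 s[j]='c': k: 1→0; π[6]=1 (border 'c')
j=7 s[j]='b': π[7]=2 (border 'cb')
j=8 s[j]='b': k: 2→0; π[8]=0 (border '')
j=9 s[j]='c': π[9]=1 (border 'c')
j=10 s[j]='c': k: 1→0; π[10]=1 (border 'c')
j=11 s[j]='b': π[11]=2 (border 'cb')

[0, 0, 0, 0, 1, 1, 1, 2, 0, 1, 1, 2]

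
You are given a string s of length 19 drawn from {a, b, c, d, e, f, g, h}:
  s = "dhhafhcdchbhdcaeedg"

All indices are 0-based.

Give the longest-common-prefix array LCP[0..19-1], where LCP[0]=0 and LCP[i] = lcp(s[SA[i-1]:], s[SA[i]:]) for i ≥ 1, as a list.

rank | idx | suffix
   0 |  14 | aeedg
   1 |   3 | afhcdchbhdcaeedg
   2 |  10 | bhdcaeedg
   3 |  13 | caeedg
   4 |   6 | cdchbhdcaeedg
   5 |   8 | chbhdcaeedg
   6 |  12 | dcaeedg
   7 |   7 | dchbhdcaeedg
   8 |  17 | dg
   9 |   0 | dhhafhcdchbhdcaeedg
  10 |  16 | edg
  11 |  15 | eedg
  12 |   4 | fhcdchbhdcaeedg
  13 |  18 | g
  14 |   2 | hafhcdchbhdcaeedg
  15 |   9 | hbhdcaeedg
  16 |   5 | hcdchbhdcaeedg
  17 |  11 | hdcaeedg
  18 |   1 | hhafhcdchbhdcaeedg

SA = [14, 3, 10, 13, 6, 8, 12, 7, 17, 0, 16, 15, 4, 18, 2, 9, 5, 11, 1]
i: (SA[i-1],SA[i]) lcp shared
  1: (14,3) 1 'a'
  2: (3,10) 0 ''
  3: (10,13) 0 ''
  4: (13,6) 1 'c'
  5: (6,8) 1 'c'
  6: (8,12) 0 ''
  7: (12,7) 2 'dc'
  8: (7,17) 1 'd'
  9: (17,0) 1 'd'
  10: (0,16) 0 ''
  11: (16,15) 1 'e'
  12: (15,4) 0 ''
  13: (4,18) 0 ''
  14: (18,2) 0 ''
  15: (2,9) 1 'h'
  16: (9,5) 1 'h'
  17: (5,11) 1 'h'
  18: (11,1) 1 'h'

[0, 1, 0, 0, 1, 1, 0, 2, 1, 1, 0, 1, 0, 0, 0, 1, 1, 1, 1]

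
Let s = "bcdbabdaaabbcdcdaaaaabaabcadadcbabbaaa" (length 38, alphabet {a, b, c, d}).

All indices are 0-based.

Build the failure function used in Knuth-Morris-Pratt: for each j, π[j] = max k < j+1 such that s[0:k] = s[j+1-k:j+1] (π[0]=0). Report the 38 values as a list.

π[0] = 0
j=1 s[j]='c': π[1]=0 (border '')
j=2 s[j]='d': π[2]=0 (border '')
j=3 s[j]='b': π[3]=1 (border 'b')
j=4 s[j]='a': k: 1→0; π[4]=0 (border '')
j=5 s[j]='b': π[5]=1 (border 'b')
j=6 s[j]='d': k: 1→0; π[6]=0 (border '')
j=7 s[j]='a': π[7]=0 (border '')
j=8 s[j]='a': π[8]=0 (border '')
j=9 s[j]='a': π[9]=0 (border '')
j=10 s[j]='b': π[10]=1 (border 'b')
j=11 s[j]='b': k: 1→0; π[11]=1 (border 'b')
j=12 s[j]='c': π[12]=2 (border 'bc')
j=13 s[j]='d': π[13]=3 (border 'bcd')
j=14 s[j]='c': k: 3→0; π[14]=0 (border '')
j=15 s[j]='d': π[15]=0 (border '')
j=16 s[j]='a': π[16]=0 (border '')
j=17 s[j]='a': π[17]=0 (border '')
j=18 s[j]='a': π[18]=0 (border '')
j=19 s[j]='a': π[19]=0 (border '')
j=20 s[j]='a': π[20]=0 (border '')
j=21 s[j]='b': π[21]=1 (border 'b')
j=22 s[j]='a': k: 1→0; π[22]=0 (border '')
j=23 s[j]='a': π[23]=0 (border '')
j=24 s[j]='b': π[24]=1 (border 'b')
j=25 s[j]='c': π[25]=2 (border 'bc')
j=26 s[j]='a': k: 2→0; π[26]=0 (border '')
j=27 s[j]='d': π[27]=0 (border '')
j=28 s[j]='a': π[28]=0 (border '')
j=29 s[j]='d': π[29]=0 (border '')
j=30 s[j]='c': π[30]=0 (border '')
j=31 s[j]='b': π[31]=1 (border 'b')
j=32 s[j]='a': k: 1→0; π[32]=0 (border '')
j=33 s[j]='b': π[33]=1 (border 'b')
j=34 s[j]='b': k: 1→0; π[34]=1 (border 'b')
j=35 s[j]='a': k: 1→0; π[35]=0 (border '')
j=36 s[j]='a': π[36]=0 (border '')
j=37 s[j]='a': π[37]=0 (border '')

[0, 0, 0, 1, 0, 1, 0, 0, 0, 0, 1, 1, 2, 3, 0, 0, 0, 0, 0, 0, 0, 1, 0, 0, 1, 2, 0, 0, 0, 0, 0, 1, 0, 1, 1, 0, 0, 0]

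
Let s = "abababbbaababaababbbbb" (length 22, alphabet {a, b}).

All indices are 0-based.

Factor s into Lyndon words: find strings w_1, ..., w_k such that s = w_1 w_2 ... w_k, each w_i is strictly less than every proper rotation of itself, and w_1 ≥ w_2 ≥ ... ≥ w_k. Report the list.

["abababbb", "aababaababbbbb"]

emit factor 1: 'abababbb' (i=0, period=8)
emit factor 2: 'aababaababbbbb' (i=8, period=14)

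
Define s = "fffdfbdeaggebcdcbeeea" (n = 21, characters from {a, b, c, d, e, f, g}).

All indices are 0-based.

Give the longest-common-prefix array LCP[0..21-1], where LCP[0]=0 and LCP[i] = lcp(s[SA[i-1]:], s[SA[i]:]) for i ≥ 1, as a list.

rank→(start, suffix):
  0 → (20, 'a')
  1 → (8, 'aggebcdcbeeea')
  2 → (12, 'bcdcbeeea')
  3 → (5, 'bdeaggebcdcbeeea')
  4 → (16, 'beeea')
  5 → (15, 'cbeeea')
  6 → (13, 'cdcbeeea')
  7 → (14, 'dcbeeea')
  8 → (6, 'deaggebcdcbeeea')
  9 → (3, 'dfbdeaggebcdcbeeea')
  10 → (19, 'ea')
  11 → (7, 'eaggebcdcbeeea')
  12 → (11, 'ebcdcbeeea')
  13 → (18, 'eea')
  14 → (17, 'eeea')
  15 → (4, 'fbdeaggebcdcbeeea')
  16 → (2, 'fdfbdeaggebcdcbeeea')
  17 → (1, 'ffdfbdeaggebcdcbeeea')
  18 → (0, 'fffdfbdeaggebcdcbeeea')
  19 → (10, 'gebcdcbeeea')
  20 → (9, 'ggebcdcbeeea')

SA = [20, 8, 12, 5, 16, 15, 13, 14, 6, 3, 19, 7, 11, 18, 17, 4, 2, 1, 0, 10, 9]
[i] adj suffixes → lcp
  [1] 20/8 → 1 ('a')
  [2] 8/12 → 0 ('')
  [3] 12/5 → 1 ('b')
  [4] 5/16 → 1 ('b')
  [5] 16/15 → 0 ('')
  [6] 15/13 → 1 ('c')
  [7] 13/14 → 0 ('')
  [8] 14/6 → 1 ('d')
  [9] 6/3 → 1 ('d')
  [10] 3/19 → 0 ('')
  [11] 19/7 → 2 ('ea')
  [12] 7/11 → 1 ('e')
  [13] 11/18 → 1 ('e')
  [14] 18/17 → 2 ('ee')
  [15] 17/4 → 0 ('')
  [16] 4/2 → 1 ('f')
  [17] 2/1 → 1 ('f')
  [18] 1/0 → 2 ('ff')
  [19] 0/10 → 0 ('')
  [20] 10/9 → 1 ('g')

[0, 1, 0, 1, 1, 0, 1, 0, 1, 1, 0, 2, 1, 1, 2, 0, 1, 1, 2, 0, 1]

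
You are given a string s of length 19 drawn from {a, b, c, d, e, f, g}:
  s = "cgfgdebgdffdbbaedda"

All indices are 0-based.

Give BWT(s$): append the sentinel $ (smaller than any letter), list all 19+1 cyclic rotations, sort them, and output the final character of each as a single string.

rank  rotation              last
    0  $cgfgdebgdffdbbaedda  a
    1  a$cgfgdebgdffdbbaedd  d
    2  aedda$cgfgdebgdffdbb  b
    3  baedda$cgfgdebgdffdb  b
    4  bbaedda$cgfgdebgdffd  d
    5  bgdffdbbaedda$cgfgde  e
    6  cgfgdebgdffdbbaedda$  $
    7  da$cgfgdebgdffdbbaed  d
    8  dbbaedda$cgfgdebgdff  f
    9  dda$cgfgdebgdffdbbae  e
   10  debgdffdbbaedda$cgfg  g
   11  dffdbbaedda$cgfgdebg  g
   12  ebgdffdbbaedda$cgfgd  d
   13  edda$cgfgdebgdffdbba  a
   14  fdbbaedda$cgfgdebgdf  f
   15  ffdbbaedda$cgfgdebgd  d
   16  fgdebgdffdbbaedda$cg  g
   17  gdebgdffdbbaedda$cgf  f
   18  gdffdbbaedda$cgfgdeb  b
   19  gfgdebgdffdbbaedda$c  c

adbbde$dfeggdafdgfbc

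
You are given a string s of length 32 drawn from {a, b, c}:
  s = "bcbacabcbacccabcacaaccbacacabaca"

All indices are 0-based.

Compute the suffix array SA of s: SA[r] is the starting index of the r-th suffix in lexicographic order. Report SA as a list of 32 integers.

[31, 18, 27, 13, 5, 29, 16, 25, 3, 23, 19, 9, 28, 2, 22, 8, 14, 0, 6, 30, 17, 26, 12, 4, 15, 24, 1, 21, 7, 11, 20, 10]

rank→(start, suffix):
  0 → (31, 'a')
  1 → (18, 'aaccbacacabaca')
  2 → (27, 'abaca')
  3 → (13, 'abcacaaccbacacabaca')
  4 → (5, 'abcbacccabcacaaccbacacabaca')
  5 → (29, 'aca')
  6 → (16, 'acaaccbacacabaca')
  7 → (25, 'acabaca')
  8 → (3, 'acabcbacccabcacaaccbacacabaca')
  9 → (23, 'acacabaca')
  10 → (19, 'accbacacabaca')
  11 → (9, 'acccabcacaaccbacacabaca')
  12 → (28, 'baca')
  13 → (2, 'bacabcbacccabcacaaccbacacabaca')
  14 → (22, 'bacacabaca')
  15 → (8, 'bacccabcacaaccbacacabaca')
  16 → (14, 'bcacaaccbacacabaca')
  17 → (0, 'bcbacabcbacccabcacaaccbacacabaca')
  18 → (6, 'bcbacccabcacaaccbacacabaca')
  19 → (30, 'ca')
  20 → (17, 'caaccbacacabaca')
  21 → (26, 'cabaca')
  22 → (12, 'cabcacaaccbacacabaca')
  23 → (4, 'cabcbacccabcacaaccbacacabaca')
  24 → (15, 'cacaaccbacacabaca')
  25 → (24, 'cacabaca')
  26 → (1, 'cbacabcbacccabcacaaccbacacabaca')
  27 → (21, 'cbacacabaca')
  28 → (7, 'cbacccabcacaaccbacacabaca')
  29 → (11, 'ccabcacaaccbacacabaca')
  30 → (20, 'ccbacacabaca')
  31 → (10, 'cccabcacaaccbacacabaca')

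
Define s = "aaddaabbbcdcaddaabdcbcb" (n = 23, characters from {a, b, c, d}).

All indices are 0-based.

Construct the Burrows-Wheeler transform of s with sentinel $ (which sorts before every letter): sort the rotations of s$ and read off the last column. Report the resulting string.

rank  rotation                  last
    0  $aaddaabbbcdcaddaabdcbcb  b
    1  aabbbcdcaddaabdcbcb$aadd  d
    2  aabdcbcb$aaddaabbbcdcadd  d
    3  aaddaabbbcdcaddaabdcbcb$  $
    4  abbbcdcaddaabdcbcb$aadda  a
    5  abdcbcb$aaddaabbbcdcadda  a
    6  addaabbbcdcaddaabdcbcb$a  a
    7  addaabdcbcb$aaddaabbbcdc  c
    8  b$aaddaabbbcdcaddaabdcbc  c
    9  bbbcdcaddaabdcbcb$aaddaa  a
   10  bbcdcaddaabdcbcb$aaddaab  b
   11  bcb$aaddaabbbcdcaddaabdc  c
   12  bcdcaddaabdcbcb$aaddaabb  b
   13  bdcbcb$aaddaabbbcdcaddaa  a
   14  caddaabdcbcb$aaddaabbbcd  d
   15  cb$aaddaabbbcdcaddaabdcb  b
   16  cbcb$aaddaabbbcdcaddaabd  d
   17  cdcaddaabdcbcb$aaddaabbb  b
   18  daabbbcdcaddaabdcbcb$aad  d
   19  daabdcbcb$aaddaabbbcdcad  d
   20  dcaddaabdcbcb$aaddaabbbc  c
   21  dcbcb$aaddaabbbcdcaddaab  b
   22  ddaabbbcdcaddaabdcbcb$aa  a
   23  ddaabdcbcb$aaddaabbbcdca  a

bdd$aaaccabcbadbdbddcbaa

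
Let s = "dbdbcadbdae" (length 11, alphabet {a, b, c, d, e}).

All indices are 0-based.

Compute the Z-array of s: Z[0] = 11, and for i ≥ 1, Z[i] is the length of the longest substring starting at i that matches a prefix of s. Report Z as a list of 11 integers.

Z[0]=11
i=1: outside box; Z[1]=0
i=2: outside box; Z[2]=2 grow→box=[2,4)
i=3: min(r-i=1, Z[1]=0)=0; Z[3]=0
i=4: outside box; Z[4]=0
i=5: outside box; Z[5]=0
i=6: outside box; Z[6]=3 grow→box=[6,9)
i=7: min(r-i=2, Z[1]=0)=0; Z[7]=0
i=8: min(r-i=1, Z[2]=2)=1; Z[8]=1
i=9: outside box; Z[9]=0
i=10: outside box; Z[10]=0

[11, 0, 2, 0, 0, 0, 3, 0, 1, 0, 0]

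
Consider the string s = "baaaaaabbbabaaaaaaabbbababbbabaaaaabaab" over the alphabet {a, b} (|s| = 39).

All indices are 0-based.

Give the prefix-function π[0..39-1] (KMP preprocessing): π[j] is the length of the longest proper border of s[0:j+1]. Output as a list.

π[0] = 0
j=1 s[j]='a': π[1]=0 (border '')
j=2 s[j]='a': π[2]=0 (border '')
j=3 s[j]='a': π[3]=0 (border '')
j=4 s[j]='a': π[4]=0 (border '')
j=5 s[j]='a': π[5]=0 (border '')
j=6 s[j]='a': π[6]=0 (border '')
j=7 s[j]='b': π[7]=1 (border 'b')
j=8 s[j]='b': k: 1→0; π[8]=1 (border 'b')
j=9 s[j]='b': k: 1→0; π[9]=1 (border 'b')
j=10 s[j]='a': π[10]=2 (border 'ba')
j=11 s[j]='b': k: 2→0; π[11]=1 (border 'b')
j=12 s[j]='a': π[12]=2 (border 'ba')
j=13 s[j]='a': π[13]=3 (border 'baa')
j=14 s[j]='a': π[14]=4 (border 'baaa')
j=15 s[j]='a': π[15]=5 (border 'baaaa')
j=16 s[j]='a': π[16]=6 (border 'baaaaa')
j=17 s[j]='a': π[17]=7 (border 'baaaaaa')
j=18 s[j]='a': k: 7→0; π[18]=0 (border '')
j=19 s[j]='b': π[19]=1 (border 'b')
j=20 s[j]='b': k: 1→0; π[20]=1 (border 'b')
j=21 s[j]='b': k: 1→0; π[21]=1 (border 'b')
j=22 s[j]='a': π[22]=2 (border 'ba')
j=23 s[j]='b': k: 2→0; π[23]=1 (border 'b')
j=24 s[j]='a': π[24]=2 (border 'ba')
j=25 s[j]='b': k: 2→0; π[25]=1 (border 'b')
j=26 s[j]='b': k: 1→0; π[26]=1 (border 'b')
j=27 s[j]='b': k: 1→0; π[27]=1 (border 'b')
j=28 s[j]='a': π[28]=2 (border 'ba')
j=29 s[j]='b': k: 2→0; π[29]=1 (border 'b')
j=30 s[j]='a': π[30]=2 (border 'ba')
j=31 s[j]='a': π[31]=3 (border 'baa')
j=32 s[j]='a': π[32]=4 (border 'baaa')
j=33 s[j]='a': π[33]=5 (border 'baaaa')
j=34 s[j]='a': π[34]=6 (border 'baaaaa')
j=35 s[j]='b': k: 6→0; π[35]=1 (border 'b')
j=36 s[j]='a': π[36]=2 (border 'ba')
j=37 s[j]='a': π[37]=3 (border 'baa')
j=38 s[j]='b': k: 3→0; π[38]=1 (border 'b')

[0, 0, 0, 0, 0, 0, 0, 1, 1, 1, 2, 1, 2, 3, 4, 5, 6, 7, 0, 1, 1, 1, 2, 1, 2, 1, 1, 1, 2, 1, 2, 3, 4, 5, 6, 1, 2, 3, 1]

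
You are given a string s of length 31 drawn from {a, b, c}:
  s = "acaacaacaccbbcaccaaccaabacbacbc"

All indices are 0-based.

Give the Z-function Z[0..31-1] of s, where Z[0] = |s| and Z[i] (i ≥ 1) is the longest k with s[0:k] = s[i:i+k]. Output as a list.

Z[0]=31
i=1: i≥r, start 0; Z[1]=0
i=2: i≥r, start 0; Z[2]=1 scan→box=[2,3)
i=3: i≥r, start 0; Z[3]=6 scan→box=[3,9)
i=4: min(r-i=5, Z[1]=0)=0; Z[4]=0
i=5: min(r-i=4, Z[2]=1)=1; Z[5]=1
i=6: min(r-i=3, Z[3]=6)=3; Z[6]=3
i=7: min(r-i=2, Z[4]=0)=0; Z[7]=0
i=8: min(r-i=1, Z[5]=1)=1; Z[8]=2 scan→box=[8,10)
i=9: min(r-i=1, Z[1]=0)=0; Z[9]=0
i=10: i≥r, start 0; Z[10]=0
i=11: i≥r, start 0; Z[11]=0
i=12: i≥r, start 0; Z[12]=0
i=13: i≥r, start 0; Z[13]=0
i=14: i≥r, start 0; Z[14]=2 scan→box=[14,16)
i=15: min(r-i=1, Z[1]=0)=0; Z[15]=0
i=16: i≥r, start 0; Z[16]=0
i=17: i≥r, start 0; Z[17]=1 scan→box=[17,18)
i=18: i≥r, start 0; Z[18]=2 scan→box=[18,20)
i=19: min(r-i=1, Z[1]=0)=0; Z[19]=0
i=20: i≥r, start 0; Z[20]=0
i=21: i≥r, start 0; Z[21]=1 scan→box=[21,22)
i=22: i≥r, start 0; Z[22]=1 scan→box=[22,23)
i=23: i≥r, start 0; Z[23]=0
i=24: i≥r, start 0; Z[24]=2 scan→box=[24,26)
i=25: min(r-i=1, Z[1]=0)=0; Z[25]=0
i=26: i≥r, start 0; Z[26]=0
i=27: i≥r, start 0; Z[27]=2 scan→box=[27,29)
i=28: min(r-i=1, Z[1]=0)=0; Z[28]=0
i=29: i≥r, start 0; Z[29]=0
i=30: i≥r, start 0; Z[30]=0

[31, 0, 1, 6, 0, 1, 3, 0, 2, 0, 0, 0, 0, 0, 2, 0, 0, 1, 2, 0, 0, 1, 1, 0, 2, 0, 0, 2, 0, 0, 0]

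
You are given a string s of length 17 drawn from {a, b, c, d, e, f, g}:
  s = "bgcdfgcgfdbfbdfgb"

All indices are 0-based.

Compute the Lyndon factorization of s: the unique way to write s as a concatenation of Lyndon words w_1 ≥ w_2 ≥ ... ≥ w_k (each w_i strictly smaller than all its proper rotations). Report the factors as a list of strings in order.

["bgcdfgcgfd", "bf", "bdfg", "b"]

emit factor 1: 'bgcdfgcgfd' (i=0, period=10)
emit factor 2: 'bf' (i=10, period=2)
emit factor 3: 'bdfg' (i=12, period=4)
emit factor 4: 'b' (i=16, period=1)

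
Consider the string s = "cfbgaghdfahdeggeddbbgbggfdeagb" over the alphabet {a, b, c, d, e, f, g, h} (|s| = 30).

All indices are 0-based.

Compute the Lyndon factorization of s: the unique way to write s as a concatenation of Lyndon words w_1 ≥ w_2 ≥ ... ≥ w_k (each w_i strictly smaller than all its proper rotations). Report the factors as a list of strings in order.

emit factor 1: 'cf' (i=0, period=2)
emit factor 2: 'bg' (i=2, period=2)
emit factor 3: 'aghdfahdeggeddbbgbggfde' (i=4, period=23)
emit factor 4: 'agb' (i=27, period=3)

["cf", "bg", "aghdfahdeggeddbbgbggfde", "agb"]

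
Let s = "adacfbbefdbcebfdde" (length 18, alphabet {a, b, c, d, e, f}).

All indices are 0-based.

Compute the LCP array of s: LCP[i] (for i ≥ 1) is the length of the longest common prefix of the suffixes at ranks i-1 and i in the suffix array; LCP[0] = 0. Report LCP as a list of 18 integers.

[0, 1, 0, 1, 1, 1, 0, 1, 0, 1, 1, 1, 0, 1, 1, 0, 1, 2]

rank | idx | suffix
   0 |   2 | acfbbefdbcebfdde
   1 |   0 | adacfbbefdbcebfdde
   2 |   5 | bbefdbcebfdde
   3 |  10 | bcebfdde
   4 |   6 | befdbcebfdde
   5 |  13 | bfdde
   6 |  11 | cebfdde
   7 |   3 | cfbbefdbcebfdde
   8 |   1 | dacfbbefdbcebfdde
   9 |   9 | dbcebfdde
  10 |  15 | dde
  11 |  16 | de
  12 |  17 | e
  13 |  12 | ebfdde
  14 |   7 | efdbcebfdde
  15 |   4 | fbbefdbcebfdde
  16 |   8 | fdbcebfdde
  17 |  14 | fdde

SA = [2, 0, 5, 10, 6, 13, 11, 3, 1, 9, 15, 16, 17, 12, 7, 4, 8, 14]
[i] adj suffixes → lcp
  [1] 2/0 → 1 ('a')
  [2] 0/5 → 0 ('')
  [3] 5/10 → 1 ('b')
  [4] 10/6 → 1 ('b')
  [5] 6/13 → 1 ('b')
  [6] 13/11 → 0 ('')
  [7] 11/3 → 1 ('c')
  [8] 3/1 → 0 ('')
  [9] 1/9 → 1 ('d')
  [10] 9/15 → 1 ('d')
  [11] 15/16 → 1 ('d')
  [12] 16/17 → 0 ('')
  [13] 17/12 → 1 ('e')
  [14] 12/7 → 1 ('e')
  [15] 7/4 → 0 ('')
  [16] 4/8 → 1 ('f')
  [17] 8/14 → 2 ('fd')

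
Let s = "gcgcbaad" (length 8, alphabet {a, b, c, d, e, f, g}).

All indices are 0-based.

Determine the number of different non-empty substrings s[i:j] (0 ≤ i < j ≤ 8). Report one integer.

rank→(start, suffix):
  0 → (5, 'aad')
  1 → (6, 'ad')
  2 → (4, 'baad')
  3 → (3, 'cbaad')
  4 → (1, 'cgcbaad')
  5 → (7, 'd')
  6 → (2, 'gcbaad')
  7 → (0, 'gcgcbaad')

SA = [5, 6, 4, 3, 1, 7, 2, 0]
rank  pair      lcp
   1  s[5:],s[6:]  1  'a'
   2  s[6:],s[4:]  0  ''
   3  s[4:],s[3:]  0  ''
   4  s[3:],s[1:]  1  'c'
   5  s[1:],s[7:]  0  ''
   6  s[7:],s[2:]  0  ''
   7  s[2:],s[0:]  2  'gc'

n(n+1)/2 = 8·9/2 = 36
Σ LCP = 0 + 1 + 0 + 0 + 1 + 0 + 0 + 2 = 4
distinct = 36 − 4 = 32

32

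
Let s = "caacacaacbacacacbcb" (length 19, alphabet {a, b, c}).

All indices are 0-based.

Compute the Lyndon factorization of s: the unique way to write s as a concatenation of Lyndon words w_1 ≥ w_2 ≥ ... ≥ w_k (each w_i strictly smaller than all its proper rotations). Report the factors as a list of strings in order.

["c", "aacacaacbacacacbcb"]

emit factor 1: 'c' (i=0, period=1)
emit factor 2: 'aacacaacbacacacbcb' (i=1, period=18)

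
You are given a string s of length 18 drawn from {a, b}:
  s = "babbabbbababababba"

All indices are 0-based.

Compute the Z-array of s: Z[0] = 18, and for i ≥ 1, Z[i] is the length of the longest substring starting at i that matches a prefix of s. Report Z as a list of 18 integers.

[18, 0, 1, 4, 0, 1, 1, 3, 0, 3, 0, 3, 0, 5, 0, 1, 2, 0]

Z[0]=18
i=1: outside box; Z[1]=0
i=2: outside box; Z[2]=1 extend→box=[2,3)
i=3: outside box; Z[3]=4 extend→box=[3,7)
i=4: min(r-i=3, Z[1]=0)=0; Z[4]=0
i=5: min(r-i=2, Z[2]=1)=1; Z[5]=1
i=6: min(r-i=1, Z[3]=4)=1; Z[6]=1
i=7: outside box; Z[7]=3 extend→box=[7,10)
i=8: min(r-i=2, Z[1]=0)=0; Z[8]=0
i=9: min(r-i=1, Z[2]=1)=1; Z[9]=3 extend→box=[9,12)
i=10: min(r-i=2, Z[1]=0)=0; Z[10]=0
i=11: min(r-i=1, Z[2]=1)=1; Z[11]=3 extend→box=[11,14)
i=12: min(r-i=2, Z[1]=0)=0; Z[12]=0
i=13: min(r-i=1, Z[2]=1)=1; Z[13]=5 extend→box=[13,18)
i=14: min(r-i=4, Z[1]=0)=0; Z[14]=0
i=15: min(r-i=3, Z[2]=1)=1; Z[15]=1
i=16: min(r-i=2, Z[3]=4)=2; Z[16]=2
i=17: min(r-i=1, Z[4]=0)=0; Z[17]=0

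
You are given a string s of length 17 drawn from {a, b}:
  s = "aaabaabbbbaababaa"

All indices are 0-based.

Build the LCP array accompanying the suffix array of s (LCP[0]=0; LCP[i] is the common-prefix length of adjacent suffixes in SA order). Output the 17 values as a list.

[0, 1, 2, 2, 4, 3, 1, 4, 3, 2, 0, 3, 4, 2, 1, 2, 3]

sorted suffixes:
  #0 SA[0]=16  'a'
  #1 SA[1]=15  'aa'
  #2 SA[2]=0  'aaabaabbbbaababaa'
  #3 SA[3]=1  'aabaabbbbaababaa'
  #4 SA[4]=10  'aababaa'
  #5 SA[5]=4  'aabbbbaababaa'
  #6 SA[6]=13  'abaa'
  #7 SA[7]=2  'abaabbbbaababaa'
  #8 SA[8]=11  'ababaa'
  #9 SA[9]=5  'abbbbaababaa'
  #10 SA[10]=14  'baa'
  #11 SA[11]=9  'baababaa'
  #12 SA[12]=3  'baabbbbaababaa'
  #13 SA[13]=12  'babaa'
  #14 SA[14]=8  'bbaababaa'
  #15 SA[15]=7  'bbbaababaa'
  #16 SA[16]=6  'bbbbaababaa'

SA = [16, 15, 0, 1, 10, 4, 13, 2, 11, 5, 14, 9, 3, 12, 8, 7, 6]
i: (SA[i-1],SA[i]) lcp shared
  1: (16,15) 1 'a'
  2: (15,0) 2 'aa'
  3: (0,1) 2 'aa'
  4: (1,10) 4 'aaba'
  5: (10,4) 3 'aab'
  6: (4,13) 1 'a'
  7: (13,2) 4 'abaa'
  8: (2,11) 3 'aba'
  9: (11,5) 2 'ab'
  10: (5,14) 0 ''
  11: (14,9) 3 'baa'
  12: (9,3) 4 'baab'
  13: (3,12) 2 'ba'
  14: (12,8) 1 'b'
  15: (8,7) 2 'bb'
  16: (7,6) 3 'bbb'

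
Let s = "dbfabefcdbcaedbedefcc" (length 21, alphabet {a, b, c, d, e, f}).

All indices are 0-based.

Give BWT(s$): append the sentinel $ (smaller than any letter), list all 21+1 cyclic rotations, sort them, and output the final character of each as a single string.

cfcddadcbffce$eabdbbee

rank  rotation                last
    0  $dbfabefcdbcaedbedefcc  c
    1  abefcdbcaedbedefcc$dbf  f
    2  aedbedefcc$dbfabefcdbc  c
    3  bcaedbedefcc$dbfabefcd  d
    4  bedefcc$dbfabefcdbcaed  d
    5  befcdbcaedbedefcc$dbfa  a
    6  bfabefcdbcaedbedefcc$d  d
    7  c$dbfabefcdbcaedbedefc  c
    8  caedbedefcc$dbfabefcdb  b
    9  cc$dbfabefcdbcaedbedef  f
   10  cdbcaedbedefcc$dbfabef  f
   11  dbcaedbedefcc$dbfabefc  c
   12  dbedefcc$dbfabefcdbcae  e
   13  dbfabefcdbcaedbedefcc$  $
   14  defcc$dbfabefcdbcaedbe  e
   15  edbedefcc$dbfabefcdbca  a
   16  edefcc$dbfabefcdbcaedb  b
   17  efcc$dbfabefcdbcaedbed  d
   18  efcdbcaedbedefcc$dbfab  b
   19  fabefcdbcaedbedefcc$db  b
   20  fcc$dbfabefcdbcaedbede  e
   21  fcdbcaedbedefcc$dbfabe  e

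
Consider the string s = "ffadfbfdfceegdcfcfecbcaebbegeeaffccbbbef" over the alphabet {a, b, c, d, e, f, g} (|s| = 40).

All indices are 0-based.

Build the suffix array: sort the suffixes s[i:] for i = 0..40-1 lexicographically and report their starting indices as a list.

[2, 22, 30, 35, 36, 24, 20, 37, 25, 5, 21, 34, 19, 33, 9, 14, 16, 13, 3, 7, 29, 23, 18, 28, 10, 38, 11, 26, 39, 1, 4, 32, 8, 15, 6, 17, 0, 31, 12, 27]

sorted suffixes:
  #0 SA[0]=2  'adfbfdfceegdcfcfecbcaebbegeeaffccbbbef'
  #1 SA[1]=22  'aebbegeeaffccbbbef'
  #2 SA[2]=30  'affccbbbef'
  #3 SA[3]=35  'bbbef'
  #4 SA[4]=36  'bbef'
  #5 SA[5]=24  'bbegeeaffccbbbef'
  #6 SA[6]=20  'bcaebbegeeaffccbbbef'
  #7 SA[7]=37  'bef'
  #8 SA[8]=25  'begeeaffccbbbef'
  #9 SA[9]=5  'bfdfceegdcfcfecbcaebbegeeaffccbbbef'
  #10 SA[10]=21  'caebbegeeaffccbbbef'
  #11 SA[11]=34  'cbbbef'
  #12 SA[12]=19  'cbcaebbegeeaffccbbbef'
  #13 SA[13]=33  'ccbbbef'
  #14 SA[14]=9  'ceegdcfcfecbcaebbegeeaffccbbbef'
  #15 SA[15]=14  'cfcfecbcaebbegeeaffccbbbef'
  #16 SA[16]=16  'cfecbcaebbegeeaffccbbbef'
  #17 SA[17]=13  'dcfcfecbcaebbegeeaffccbbbef'
  #18 SA[18]=3  'dfbfdfceegdcfcfecbcaebbegeeaffccbbbef'
  #19 SA[19]=7  'dfceegdcfcfecbcaebbegeeaffccbbbef'
  #20 SA[20]=29  'eaffccbbbef'
  #21 SA[21]=23  'ebbegeeaffccbbbef'
  #22 SA[22]=18  'ecbcaebbegeeaffccbbbef'
  #23 SA[23]=28  'eeaffccbbbef'
  #24 SA[24]=10  'eegdcfcfecbcaebbegeeaffccbbbef'
  #25 SA[25]=38  'ef'
  #26 SA[26]=11  'egdcfcfecbcaebbegeeaffccbbbef'
  #27 SA[27]=26  'egeeaffccbbbef'
  #28 SA[28]=39  'f'
  #29 SA[29]=1  'fadfbfdfceegdcfcfecbcaebbegeeaffccbbbef'
  #30 SA[30]=4  'fbfdfceegdcfcfecbcaebbegeeaffccbbbef'
  #31 SA[31]=32  'fccbbbef'
  #32 SA[32]=8  'fceegdcfcfecbcaebbegeeaffccbbbef'
  #33 SA[33]=15  'fcfecbcaebbegeeaffccbbbef'
  #34 SA[34]=6  'fdfceegdcfcfecbcaebbegeeaffccbbbef'
  #35 SA[35]=17  'fecbcaebbegeeaffccbbbef'
  #36 SA[36]=0  'ffadfbfdfceegdcfcfecbcaebbegeeaffccbbbef'
  #37 SA[37]=31  'ffccbbbef'
  #38 SA[38]=12  'gdcfcfecbcaebbegeeaffccbbbef'
  #39 SA[39]=27  'geeaffccbbbef'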